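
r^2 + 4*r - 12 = (r - 2)*(r + 6)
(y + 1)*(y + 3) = y^2 + 4*y + 3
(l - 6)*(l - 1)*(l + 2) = l^3 - 5*l^2 - 8*l + 12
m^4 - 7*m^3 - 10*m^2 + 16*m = m*(m - 8)*(m - 1)*(m + 2)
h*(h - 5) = h^2 - 5*h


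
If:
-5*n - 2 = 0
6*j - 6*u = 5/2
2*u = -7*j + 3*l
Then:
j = u + 5/12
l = 3*u + 35/36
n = -2/5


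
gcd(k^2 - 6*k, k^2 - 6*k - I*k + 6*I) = k - 6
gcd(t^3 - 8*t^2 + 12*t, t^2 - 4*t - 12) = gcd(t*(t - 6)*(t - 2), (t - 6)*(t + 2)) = t - 6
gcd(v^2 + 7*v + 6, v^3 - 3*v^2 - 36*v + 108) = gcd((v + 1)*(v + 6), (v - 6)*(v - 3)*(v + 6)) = v + 6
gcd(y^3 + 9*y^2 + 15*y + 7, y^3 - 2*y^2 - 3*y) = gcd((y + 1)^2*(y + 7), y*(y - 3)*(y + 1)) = y + 1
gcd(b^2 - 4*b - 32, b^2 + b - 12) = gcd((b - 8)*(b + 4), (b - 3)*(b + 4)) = b + 4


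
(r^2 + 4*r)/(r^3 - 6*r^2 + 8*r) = (r + 4)/(r^2 - 6*r + 8)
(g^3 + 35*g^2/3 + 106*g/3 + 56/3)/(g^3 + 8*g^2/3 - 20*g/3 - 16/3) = (g + 7)/(g - 2)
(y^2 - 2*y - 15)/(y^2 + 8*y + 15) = (y - 5)/(y + 5)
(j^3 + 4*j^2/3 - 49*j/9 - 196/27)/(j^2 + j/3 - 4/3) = (j^2 - 49/9)/(j - 1)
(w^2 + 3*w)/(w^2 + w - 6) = w/(w - 2)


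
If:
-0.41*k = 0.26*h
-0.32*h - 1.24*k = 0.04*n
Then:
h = 0.0857740585774059*n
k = -0.0543933054393305*n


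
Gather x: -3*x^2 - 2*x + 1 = -3*x^2 - 2*x + 1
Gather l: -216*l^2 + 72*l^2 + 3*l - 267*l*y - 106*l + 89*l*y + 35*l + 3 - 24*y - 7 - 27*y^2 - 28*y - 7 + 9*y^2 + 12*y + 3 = -144*l^2 + l*(-178*y - 68) - 18*y^2 - 40*y - 8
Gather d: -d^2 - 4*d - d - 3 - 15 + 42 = -d^2 - 5*d + 24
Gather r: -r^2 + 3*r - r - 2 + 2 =-r^2 + 2*r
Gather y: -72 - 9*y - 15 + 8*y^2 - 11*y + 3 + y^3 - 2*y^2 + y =y^3 + 6*y^2 - 19*y - 84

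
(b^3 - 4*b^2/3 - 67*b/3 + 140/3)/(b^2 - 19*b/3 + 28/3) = b + 5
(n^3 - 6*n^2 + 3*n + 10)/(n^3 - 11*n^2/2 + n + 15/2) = 2*(n - 2)/(2*n - 3)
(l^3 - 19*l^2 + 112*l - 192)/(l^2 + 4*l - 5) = (l^3 - 19*l^2 + 112*l - 192)/(l^2 + 4*l - 5)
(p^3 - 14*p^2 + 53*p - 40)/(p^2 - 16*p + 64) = (p^2 - 6*p + 5)/(p - 8)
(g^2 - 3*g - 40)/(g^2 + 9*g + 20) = (g - 8)/(g + 4)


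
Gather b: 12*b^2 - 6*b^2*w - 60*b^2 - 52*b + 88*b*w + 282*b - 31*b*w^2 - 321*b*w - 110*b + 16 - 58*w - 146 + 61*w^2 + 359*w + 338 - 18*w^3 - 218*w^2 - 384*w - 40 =b^2*(-6*w - 48) + b*(-31*w^2 - 233*w + 120) - 18*w^3 - 157*w^2 - 83*w + 168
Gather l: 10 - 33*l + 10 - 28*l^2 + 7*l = -28*l^2 - 26*l + 20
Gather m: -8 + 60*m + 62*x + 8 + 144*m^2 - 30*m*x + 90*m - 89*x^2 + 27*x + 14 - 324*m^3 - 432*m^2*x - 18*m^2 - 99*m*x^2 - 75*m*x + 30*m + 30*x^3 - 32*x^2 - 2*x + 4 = -324*m^3 + m^2*(126 - 432*x) + m*(-99*x^2 - 105*x + 180) + 30*x^3 - 121*x^2 + 87*x + 18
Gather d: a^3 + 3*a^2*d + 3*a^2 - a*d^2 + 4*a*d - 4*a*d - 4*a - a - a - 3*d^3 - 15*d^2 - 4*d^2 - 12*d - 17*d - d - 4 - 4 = a^3 + 3*a^2 - 6*a - 3*d^3 + d^2*(-a - 19) + d*(3*a^2 - 30) - 8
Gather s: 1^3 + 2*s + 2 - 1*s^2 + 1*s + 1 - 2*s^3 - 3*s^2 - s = -2*s^3 - 4*s^2 + 2*s + 4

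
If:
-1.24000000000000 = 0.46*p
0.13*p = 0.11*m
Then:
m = -3.19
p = -2.70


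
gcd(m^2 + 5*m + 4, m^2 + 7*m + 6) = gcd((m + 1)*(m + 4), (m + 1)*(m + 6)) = m + 1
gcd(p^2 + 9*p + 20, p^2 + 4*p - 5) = p + 5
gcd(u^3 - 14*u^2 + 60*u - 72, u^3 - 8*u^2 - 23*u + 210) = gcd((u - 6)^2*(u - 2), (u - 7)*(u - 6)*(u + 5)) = u - 6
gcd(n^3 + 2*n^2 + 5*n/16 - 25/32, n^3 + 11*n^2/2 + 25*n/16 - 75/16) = n + 5/4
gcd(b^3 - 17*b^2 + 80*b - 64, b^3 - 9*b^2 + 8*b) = b^2 - 9*b + 8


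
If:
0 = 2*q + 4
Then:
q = -2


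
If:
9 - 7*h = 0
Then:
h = 9/7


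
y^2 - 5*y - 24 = (y - 8)*(y + 3)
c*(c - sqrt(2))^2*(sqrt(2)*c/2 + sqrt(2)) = sqrt(2)*c^4/2 - 2*c^3 + sqrt(2)*c^3 - 4*c^2 + sqrt(2)*c^2 + 2*sqrt(2)*c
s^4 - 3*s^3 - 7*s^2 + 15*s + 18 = (s - 3)^2*(s + 1)*(s + 2)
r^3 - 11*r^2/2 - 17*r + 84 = (r - 6)*(r - 7/2)*(r + 4)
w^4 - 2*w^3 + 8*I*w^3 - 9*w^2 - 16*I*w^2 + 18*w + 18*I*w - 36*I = (w - 2)*(w - I)*(w + 3*I)*(w + 6*I)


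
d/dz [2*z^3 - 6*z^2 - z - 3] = 6*z^2 - 12*z - 1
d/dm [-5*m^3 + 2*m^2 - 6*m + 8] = -15*m^2 + 4*m - 6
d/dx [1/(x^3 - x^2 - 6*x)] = (-3*x^2 + 2*x + 6)/(x^2*(-x^2 + x + 6)^2)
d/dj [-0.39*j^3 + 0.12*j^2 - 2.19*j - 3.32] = -1.17*j^2 + 0.24*j - 2.19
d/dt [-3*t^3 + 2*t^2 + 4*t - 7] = -9*t^2 + 4*t + 4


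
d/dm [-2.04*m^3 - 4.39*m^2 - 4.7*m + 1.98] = -6.12*m^2 - 8.78*m - 4.7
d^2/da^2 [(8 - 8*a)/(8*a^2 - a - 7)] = -1024/(512*a^3 + 1344*a^2 + 1176*a + 343)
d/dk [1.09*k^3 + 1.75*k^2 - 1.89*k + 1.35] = 3.27*k^2 + 3.5*k - 1.89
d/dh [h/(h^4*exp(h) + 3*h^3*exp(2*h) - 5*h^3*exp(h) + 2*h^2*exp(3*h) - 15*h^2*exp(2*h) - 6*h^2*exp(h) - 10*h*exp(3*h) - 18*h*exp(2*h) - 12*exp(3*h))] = (h^4 + 3*h^3*exp(h) - 5*h^3 + 2*h^2*exp(2*h) - 15*h^2*exp(h) - 6*h^2 + h*(-h^4 - 6*h^3*exp(h) + h^3 - 6*h^2*exp(2*h) + 21*h^2*exp(h) + 21*h^2 + 26*h*exp(2*h) + 66*h*exp(h) + 12*h + 46*exp(2*h) + 18*exp(h)) - 10*h*exp(2*h) - 18*h*exp(h) - 12*exp(2*h))*exp(-h)/(-h^4 - 3*h^3*exp(h) + 5*h^3 - 2*h^2*exp(2*h) + 15*h^2*exp(h) + 6*h^2 + 10*h*exp(2*h) + 18*h*exp(h) + 12*exp(2*h))^2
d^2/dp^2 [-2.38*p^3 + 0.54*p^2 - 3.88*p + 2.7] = 1.08 - 14.28*p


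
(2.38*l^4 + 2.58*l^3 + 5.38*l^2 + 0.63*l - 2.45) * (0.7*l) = 1.666*l^5 + 1.806*l^4 + 3.766*l^3 + 0.441*l^2 - 1.715*l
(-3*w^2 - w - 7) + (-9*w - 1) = -3*w^2 - 10*w - 8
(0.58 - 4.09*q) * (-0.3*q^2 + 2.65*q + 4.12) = 1.227*q^3 - 11.0125*q^2 - 15.3138*q + 2.3896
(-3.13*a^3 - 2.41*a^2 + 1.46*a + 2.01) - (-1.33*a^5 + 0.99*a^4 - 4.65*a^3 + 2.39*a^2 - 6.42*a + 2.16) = 1.33*a^5 - 0.99*a^4 + 1.52*a^3 - 4.8*a^2 + 7.88*a - 0.15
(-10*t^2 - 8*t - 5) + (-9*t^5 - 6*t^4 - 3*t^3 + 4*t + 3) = -9*t^5 - 6*t^4 - 3*t^3 - 10*t^2 - 4*t - 2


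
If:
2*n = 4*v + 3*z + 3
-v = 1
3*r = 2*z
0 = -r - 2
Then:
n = -5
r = -2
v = -1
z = -3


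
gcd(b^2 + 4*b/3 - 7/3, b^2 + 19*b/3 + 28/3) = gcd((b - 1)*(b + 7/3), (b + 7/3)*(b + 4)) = b + 7/3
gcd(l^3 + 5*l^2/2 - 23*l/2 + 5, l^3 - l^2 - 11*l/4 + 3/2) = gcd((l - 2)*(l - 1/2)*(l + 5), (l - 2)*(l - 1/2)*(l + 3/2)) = l^2 - 5*l/2 + 1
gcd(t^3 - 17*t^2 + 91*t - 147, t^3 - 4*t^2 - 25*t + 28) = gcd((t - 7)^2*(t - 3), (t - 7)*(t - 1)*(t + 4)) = t - 7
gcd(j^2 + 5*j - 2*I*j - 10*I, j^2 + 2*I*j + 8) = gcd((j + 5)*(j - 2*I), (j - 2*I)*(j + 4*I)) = j - 2*I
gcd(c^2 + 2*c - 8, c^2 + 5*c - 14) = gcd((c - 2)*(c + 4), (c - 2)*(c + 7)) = c - 2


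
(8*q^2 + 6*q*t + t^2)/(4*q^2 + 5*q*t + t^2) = (2*q + t)/(q + t)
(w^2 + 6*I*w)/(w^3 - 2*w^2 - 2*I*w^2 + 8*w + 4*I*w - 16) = w*(w + 6*I)/(w^3 - 2*w^2*(1 + I) + 4*w*(2 + I) - 16)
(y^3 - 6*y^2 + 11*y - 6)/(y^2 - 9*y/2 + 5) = 2*(y^2 - 4*y + 3)/(2*y - 5)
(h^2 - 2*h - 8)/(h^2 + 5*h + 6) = (h - 4)/(h + 3)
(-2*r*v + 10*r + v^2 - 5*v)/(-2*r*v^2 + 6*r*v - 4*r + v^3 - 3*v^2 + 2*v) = (v - 5)/(v^2 - 3*v + 2)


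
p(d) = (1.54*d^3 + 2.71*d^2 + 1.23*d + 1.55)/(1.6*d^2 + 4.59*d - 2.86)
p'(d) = (-3.2*d - 4.59)*(1.54*d^3 + 2.71*d^2 + 1.23*d + 1.55)/(1.6*d^2 + 4.59*d - 2.86)^2 + (4.62*d^2 + 5.42*d + 1.23)/(1.6*d^2 + 4.59*d - 2.86)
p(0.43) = -4.58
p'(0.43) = -53.72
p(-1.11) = -0.24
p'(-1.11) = -0.19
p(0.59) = 8.73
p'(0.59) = -124.68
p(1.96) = 2.11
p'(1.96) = 0.54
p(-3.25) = 30.41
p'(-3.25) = -238.31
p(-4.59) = -9.81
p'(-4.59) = -2.59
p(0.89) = 2.36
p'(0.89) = -3.14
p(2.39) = 2.38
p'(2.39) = 0.67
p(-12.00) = -13.24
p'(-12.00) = 0.89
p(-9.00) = -10.68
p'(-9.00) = 0.80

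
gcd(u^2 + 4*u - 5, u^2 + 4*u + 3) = 1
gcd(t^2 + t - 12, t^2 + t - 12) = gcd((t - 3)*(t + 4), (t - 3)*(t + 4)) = t^2 + t - 12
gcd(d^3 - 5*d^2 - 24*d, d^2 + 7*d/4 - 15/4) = d + 3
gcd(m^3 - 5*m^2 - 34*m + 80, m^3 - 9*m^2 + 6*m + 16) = m^2 - 10*m + 16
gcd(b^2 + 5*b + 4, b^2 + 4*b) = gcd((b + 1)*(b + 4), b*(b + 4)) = b + 4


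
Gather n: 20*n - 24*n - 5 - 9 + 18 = 4 - 4*n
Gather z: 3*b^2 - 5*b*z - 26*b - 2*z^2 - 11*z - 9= 3*b^2 - 26*b - 2*z^2 + z*(-5*b - 11) - 9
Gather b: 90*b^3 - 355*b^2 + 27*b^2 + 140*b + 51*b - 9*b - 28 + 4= 90*b^3 - 328*b^2 + 182*b - 24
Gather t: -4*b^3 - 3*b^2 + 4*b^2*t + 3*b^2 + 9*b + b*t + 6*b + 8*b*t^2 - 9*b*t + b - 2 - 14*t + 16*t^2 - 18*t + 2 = -4*b^3 + 16*b + t^2*(8*b + 16) + t*(4*b^2 - 8*b - 32)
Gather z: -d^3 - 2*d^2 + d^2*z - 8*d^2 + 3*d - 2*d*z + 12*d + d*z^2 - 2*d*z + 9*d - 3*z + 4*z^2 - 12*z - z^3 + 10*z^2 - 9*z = -d^3 - 10*d^2 + 24*d - z^3 + z^2*(d + 14) + z*(d^2 - 4*d - 24)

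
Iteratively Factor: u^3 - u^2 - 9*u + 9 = (u - 1)*(u^2 - 9) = (u - 3)*(u - 1)*(u + 3)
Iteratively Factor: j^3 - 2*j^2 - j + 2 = (j - 1)*(j^2 - j - 2) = (j - 2)*(j - 1)*(j + 1)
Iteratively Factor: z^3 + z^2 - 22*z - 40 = (z + 4)*(z^2 - 3*z - 10) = (z - 5)*(z + 4)*(z + 2)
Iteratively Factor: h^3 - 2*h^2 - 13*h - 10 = (h - 5)*(h^2 + 3*h + 2) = (h - 5)*(h + 2)*(h + 1)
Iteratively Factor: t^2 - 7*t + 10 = (t - 2)*(t - 5)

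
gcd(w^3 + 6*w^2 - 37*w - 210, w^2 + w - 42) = w^2 + w - 42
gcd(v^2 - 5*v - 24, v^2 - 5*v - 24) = v^2 - 5*v - 24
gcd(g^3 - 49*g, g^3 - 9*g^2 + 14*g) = g^2 - 7*g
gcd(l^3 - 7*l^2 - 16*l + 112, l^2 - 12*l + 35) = l - 7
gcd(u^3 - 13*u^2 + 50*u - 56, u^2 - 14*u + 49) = u - 7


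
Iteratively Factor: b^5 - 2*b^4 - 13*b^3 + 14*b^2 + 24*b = (b + 1)*(b^4 - 3*b^3 - 10*b^2 + 24*b) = (b - 4)*(b + 1)*(b^3 + b^2 - 6*b) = (b - 4)*(b - 2)*(b + 1)*(b^2 + 3*b) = b*(b - 4)*(b - 2)*(b + 1)*(b + 3)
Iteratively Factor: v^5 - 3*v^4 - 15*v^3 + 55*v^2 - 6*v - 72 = (v - 3)*(v^4 - 15*v^2 + 10*v + 24) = (v - 3)^2*(v^3 + 3*v^2 - 6*v - 8) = (v - 3)^2*(v - 2)*(v^2 + 5*v + 4) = (v - 3)^2*(v - 2)*(v + 1)*(v + 4)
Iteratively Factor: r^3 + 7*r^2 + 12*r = (r + 4)*(r^2 + 3*r) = (r + 3)*(r + 4)*(r)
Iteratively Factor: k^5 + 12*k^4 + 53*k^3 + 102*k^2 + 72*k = (k + 3)*(k^4 + 9*k^3 + 26*k^2 + 24*k) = (k + 2)*(k + 3)*(k^3 + 7*k^2 + 12*k) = (k + 2)*(k + 3)*(k + 4)*(k^2 + 3*k) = (k + 2)*(k + 3)^2*(k + 4)*(k)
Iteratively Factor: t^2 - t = (t)*(t - 1)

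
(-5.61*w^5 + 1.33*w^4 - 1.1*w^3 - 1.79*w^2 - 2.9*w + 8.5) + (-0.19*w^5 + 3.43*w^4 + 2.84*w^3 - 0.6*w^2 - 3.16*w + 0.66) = -5.8*w^5 + 4.76*w^4 + 1.74*w^3 - 2.39*w^2 - 6.06*w + 9.16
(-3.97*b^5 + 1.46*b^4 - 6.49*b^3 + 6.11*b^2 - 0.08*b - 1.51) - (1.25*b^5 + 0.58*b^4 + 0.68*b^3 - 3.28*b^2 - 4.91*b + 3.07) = -5.22*b^5 + 0.88*b^4 - 7.17*b^3 + 9.39*b^2 + 4.83*b - 4.58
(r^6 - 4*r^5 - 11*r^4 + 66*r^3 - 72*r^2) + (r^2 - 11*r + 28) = r^6 - 4*r^5 - 11*r^4 + 66*r^3 - 71*r^2 - 11*r + 28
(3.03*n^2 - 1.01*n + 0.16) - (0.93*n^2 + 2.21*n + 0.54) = 2.1*n^2 - 3.22*n - 0.38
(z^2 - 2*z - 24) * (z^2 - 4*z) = z^4 - 6*z^3 - 16*z^2 + 96*z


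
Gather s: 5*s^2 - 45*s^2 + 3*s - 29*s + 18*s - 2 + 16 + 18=-40*s^2 - 8*s + 32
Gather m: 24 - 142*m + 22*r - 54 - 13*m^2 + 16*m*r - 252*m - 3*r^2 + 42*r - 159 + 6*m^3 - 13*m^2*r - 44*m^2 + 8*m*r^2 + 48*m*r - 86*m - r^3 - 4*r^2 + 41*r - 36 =6*m^3 + m^2*(-13*r - 57) + m*(8*r^2 + 64*r - 480) - r^3 - 7*r^2 + 105*r - 225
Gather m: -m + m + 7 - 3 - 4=0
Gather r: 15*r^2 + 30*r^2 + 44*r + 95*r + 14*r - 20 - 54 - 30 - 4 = 45*r^2 + 153*r - 108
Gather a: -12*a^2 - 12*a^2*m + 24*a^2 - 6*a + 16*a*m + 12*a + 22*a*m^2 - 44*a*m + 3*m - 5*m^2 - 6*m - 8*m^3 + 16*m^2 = a^2*(12 - 12*m) + a*(22*m^2 - 28*m + 6) - 8*m^3 + 11*m^2 - 3*m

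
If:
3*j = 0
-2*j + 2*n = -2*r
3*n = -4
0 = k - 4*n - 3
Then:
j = 0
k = -7/3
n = -4/3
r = 4/3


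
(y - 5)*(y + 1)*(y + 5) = y^3 + y^2 - 25*y - 25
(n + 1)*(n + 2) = n^2 + 3*n + 2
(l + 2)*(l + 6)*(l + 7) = l^3 + 15*l^2 + 68*l + 84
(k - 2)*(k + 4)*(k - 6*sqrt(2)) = k^3 - 6*sqrt(2)*k^2 + 2*k^2 - 12*sqrt(2)*k - 8*k + 48*sqrt(2)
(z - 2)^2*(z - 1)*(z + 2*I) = z^4 - 5*z^3 + 2*I*z^3 + 8*z^2 - 10*I*z^2 - 4*z + 16*I*z - 8*I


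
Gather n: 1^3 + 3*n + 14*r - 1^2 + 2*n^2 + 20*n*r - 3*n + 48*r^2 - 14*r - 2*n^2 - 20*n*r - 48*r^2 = 0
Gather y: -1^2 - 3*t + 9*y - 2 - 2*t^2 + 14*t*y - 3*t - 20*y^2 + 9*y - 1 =-2*t^2 - 6*t - 20*y^2 + y*(14*t + 18) - 4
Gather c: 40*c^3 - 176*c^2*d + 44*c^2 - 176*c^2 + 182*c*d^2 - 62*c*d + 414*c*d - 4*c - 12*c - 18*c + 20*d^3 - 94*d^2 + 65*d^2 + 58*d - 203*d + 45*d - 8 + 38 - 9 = 40*c^3 + c^2*(-176*d - 132) + c*(182*d^2 + 352*d - 34) + 20*d^3 - 29*d^2 - 100*d + 21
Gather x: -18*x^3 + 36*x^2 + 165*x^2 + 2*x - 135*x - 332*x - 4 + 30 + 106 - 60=-18*x^3 + 201*x^2 - 465*x + 72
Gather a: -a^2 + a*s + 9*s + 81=-a^2 + a*s + 9*s + 81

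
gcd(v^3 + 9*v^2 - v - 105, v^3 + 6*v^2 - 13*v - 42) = v^2 + 4*v - 21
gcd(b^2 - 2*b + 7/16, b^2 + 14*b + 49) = 1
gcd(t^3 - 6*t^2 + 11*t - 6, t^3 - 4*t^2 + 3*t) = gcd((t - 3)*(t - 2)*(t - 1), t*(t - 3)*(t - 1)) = t^2 - 4*t + 3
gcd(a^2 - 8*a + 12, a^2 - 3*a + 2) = a - 2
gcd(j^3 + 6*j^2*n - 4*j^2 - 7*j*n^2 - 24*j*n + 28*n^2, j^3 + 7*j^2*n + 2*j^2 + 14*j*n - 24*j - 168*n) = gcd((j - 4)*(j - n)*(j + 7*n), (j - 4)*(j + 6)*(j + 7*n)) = j^2 + 7*j*n - 4*j - 28*n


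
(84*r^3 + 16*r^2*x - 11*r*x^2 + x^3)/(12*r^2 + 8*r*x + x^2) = (42*r^2 - 13*r*x + x^2)/(6*r + x)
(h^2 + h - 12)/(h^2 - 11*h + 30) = (h^2 + h - 12)/(h^2 - 11*h + 30)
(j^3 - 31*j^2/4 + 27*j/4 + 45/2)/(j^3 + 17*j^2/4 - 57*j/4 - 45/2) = (j - 6)/(j + 6)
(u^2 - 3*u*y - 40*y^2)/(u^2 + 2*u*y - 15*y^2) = (-u + 8*y)/(-u + 3*y)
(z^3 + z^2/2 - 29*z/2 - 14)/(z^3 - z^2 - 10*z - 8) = (z + 7/2)/(z + 2)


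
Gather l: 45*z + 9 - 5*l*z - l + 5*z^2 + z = l*(-5*z - 1) + 5*z^2 + 46*z + 9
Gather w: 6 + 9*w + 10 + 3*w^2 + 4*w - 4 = 3*w^2 + 13*w + 12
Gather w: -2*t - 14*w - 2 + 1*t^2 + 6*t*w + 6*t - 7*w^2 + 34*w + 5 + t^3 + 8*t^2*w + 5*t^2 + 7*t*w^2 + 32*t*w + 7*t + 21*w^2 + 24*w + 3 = t^3 + 6*t^2 + 11*t + w^2*(7*t + 14) + w*(8*t^2 + 38*t + 44) + 6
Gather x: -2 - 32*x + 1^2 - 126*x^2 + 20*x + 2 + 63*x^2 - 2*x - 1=-63*x^2 - 14*x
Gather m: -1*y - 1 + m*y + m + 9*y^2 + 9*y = m*(y + 1) + 9*y^2 + 8*y - 1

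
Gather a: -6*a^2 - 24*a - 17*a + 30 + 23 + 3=-6*a^2 - 41*a + 56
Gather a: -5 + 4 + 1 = 0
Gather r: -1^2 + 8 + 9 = 16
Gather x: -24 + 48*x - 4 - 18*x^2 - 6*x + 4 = -18*x^2 + 42*x - 24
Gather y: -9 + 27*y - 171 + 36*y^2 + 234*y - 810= 36*y^2 + 261*y - 990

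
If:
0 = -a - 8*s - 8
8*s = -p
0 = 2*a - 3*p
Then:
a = -24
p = -16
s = 2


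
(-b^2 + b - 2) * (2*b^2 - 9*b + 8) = -2*b^4 + 11*b^3 - 21*b^2 + 26*b - 16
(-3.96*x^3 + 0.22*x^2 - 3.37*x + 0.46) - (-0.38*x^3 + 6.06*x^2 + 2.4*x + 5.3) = -3.58*x^3 - 5.84*x^2 - 5.77*x - 4.84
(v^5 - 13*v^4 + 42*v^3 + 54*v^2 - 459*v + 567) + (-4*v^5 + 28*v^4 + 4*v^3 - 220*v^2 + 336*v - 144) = -3*v^5 + 15*v^4 + 46*v^3 - 166*v^2 - 123*v + 423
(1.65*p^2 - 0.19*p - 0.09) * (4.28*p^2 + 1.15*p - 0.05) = 7.062*p^4 + 1.0843*p^3 - 0.6862*p^2 - 0.094*p + 0.0045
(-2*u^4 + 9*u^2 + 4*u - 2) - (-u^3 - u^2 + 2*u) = -2*u^4 + u^3 + 10*u^2 + 2*u - 2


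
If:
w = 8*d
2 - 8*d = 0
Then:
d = 1/4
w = 2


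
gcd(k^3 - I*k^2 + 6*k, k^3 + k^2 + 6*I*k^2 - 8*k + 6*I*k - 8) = k + 2*I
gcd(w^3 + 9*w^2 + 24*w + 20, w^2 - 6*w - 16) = w + 2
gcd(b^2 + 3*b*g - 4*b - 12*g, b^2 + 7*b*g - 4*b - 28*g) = b - 4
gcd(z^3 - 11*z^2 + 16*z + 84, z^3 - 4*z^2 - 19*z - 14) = z^2 - 5*z - 14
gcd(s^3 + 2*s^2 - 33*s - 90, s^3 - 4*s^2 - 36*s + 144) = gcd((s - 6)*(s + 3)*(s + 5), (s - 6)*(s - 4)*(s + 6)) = s - 6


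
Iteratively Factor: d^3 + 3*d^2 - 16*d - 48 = (d - 4)*(d^2 + 7*d + 12) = (d - 4)*(d + 4)*(d + 3)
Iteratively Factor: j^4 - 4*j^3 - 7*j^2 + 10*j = (j + 2)*(j^3 - 6*j^2 + 5*j) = (j - 5)*(j + 2)*(j^2 - j) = (j - 5)*(j - 1)*(j + 2)*(j)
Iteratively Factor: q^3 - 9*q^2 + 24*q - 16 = (q - 1)*(q^2 - 8*q + 16) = (q - 4)*(q - 1)*(q - 4)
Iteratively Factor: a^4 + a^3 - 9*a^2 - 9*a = (a)*(a^3 + a^2 - 9*a - 9) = a*(a - 3)*(a^2 + 4*a + 3) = a*(a - 3)*(a + 1)*(a + 3)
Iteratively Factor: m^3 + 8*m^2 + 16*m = (m + 4)*(m^2 + 4*m) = (m + 4)^2*(m)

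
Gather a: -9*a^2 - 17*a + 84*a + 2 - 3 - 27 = -9*a^2 + 67*a - 28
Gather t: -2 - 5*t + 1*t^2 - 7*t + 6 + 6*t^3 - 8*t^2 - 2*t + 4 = 6*t^3 - 7*t^2 - 14*t + 8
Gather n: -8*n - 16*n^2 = -16*n^2 - 8*n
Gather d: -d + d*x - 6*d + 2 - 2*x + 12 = d*(x - 7) - 2*x + 14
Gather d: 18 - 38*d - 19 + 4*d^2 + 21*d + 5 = 4*d^2 - 17*d + 4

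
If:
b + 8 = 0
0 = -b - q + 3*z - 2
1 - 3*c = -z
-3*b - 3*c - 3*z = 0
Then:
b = -8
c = 9/4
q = 93/4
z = 23/4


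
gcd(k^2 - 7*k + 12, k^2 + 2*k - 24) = k - 4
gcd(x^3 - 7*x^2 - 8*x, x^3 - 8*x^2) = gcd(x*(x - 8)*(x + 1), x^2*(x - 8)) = x^2 - 8*x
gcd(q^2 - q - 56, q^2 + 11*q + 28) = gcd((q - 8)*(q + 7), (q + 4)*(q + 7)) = q + 7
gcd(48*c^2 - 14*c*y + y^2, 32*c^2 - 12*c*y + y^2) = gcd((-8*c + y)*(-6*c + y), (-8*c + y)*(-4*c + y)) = -8*c + y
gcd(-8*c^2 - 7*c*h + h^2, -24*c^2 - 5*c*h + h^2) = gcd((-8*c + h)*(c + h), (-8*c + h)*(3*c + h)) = 8*c - h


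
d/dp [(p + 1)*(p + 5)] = 2*p + 6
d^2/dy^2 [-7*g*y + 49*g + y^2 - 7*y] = 2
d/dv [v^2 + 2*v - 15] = 2*v + 2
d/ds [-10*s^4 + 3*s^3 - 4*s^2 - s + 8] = -40*s^3 + 9*s^2 - 8*s - 1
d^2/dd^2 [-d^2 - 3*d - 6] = -2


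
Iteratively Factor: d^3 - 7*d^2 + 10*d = (d)*(d^2 - 7*d + 10) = d*(d - 2)*(d - 5)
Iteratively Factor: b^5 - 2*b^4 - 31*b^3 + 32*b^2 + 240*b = (b)*(b^4 - 2*b^3 - 31*b^2 + 32*b + 240) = b*(b - 4)*(b^3 + 2*b^2 - 23*b - 60) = b*(b - 4)*(b + 3)*(b^2 - b - 20) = b*(b - 4)*(b + 3)*(b + 4)*(b - 5)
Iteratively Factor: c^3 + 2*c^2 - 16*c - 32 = (c + 4)*(c^2 - 2*c - 8) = (c - 4)*(c + 4)*(c + 2)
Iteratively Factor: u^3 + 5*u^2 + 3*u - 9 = (u + 3)*(u^2 + 2*u - 3) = (u - 1)*(u + 3)*(u + 3)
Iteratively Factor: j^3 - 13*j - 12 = (j + 3)*(j^2 - 3*j - 4) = (j + 1)*(j + 3)*(j - 4)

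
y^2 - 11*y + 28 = (y - 7)*(y - 4)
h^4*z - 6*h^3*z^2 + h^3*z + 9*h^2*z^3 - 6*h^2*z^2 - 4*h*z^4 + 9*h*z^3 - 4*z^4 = (h - 4*z)*(h - z)^2*(h*z + z)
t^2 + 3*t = t*(t + 3)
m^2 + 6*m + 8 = (m + 2)*(m + 4)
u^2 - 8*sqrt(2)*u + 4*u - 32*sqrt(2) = (u + 4)*(u - 8*sqrt(2))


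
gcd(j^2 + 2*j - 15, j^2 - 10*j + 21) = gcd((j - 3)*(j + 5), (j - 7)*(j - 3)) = j - 3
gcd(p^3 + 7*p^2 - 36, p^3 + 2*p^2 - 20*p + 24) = p^2 + 4*p - 12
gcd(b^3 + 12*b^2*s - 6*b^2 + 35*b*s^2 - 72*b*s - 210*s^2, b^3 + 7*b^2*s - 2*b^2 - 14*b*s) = b + 7*s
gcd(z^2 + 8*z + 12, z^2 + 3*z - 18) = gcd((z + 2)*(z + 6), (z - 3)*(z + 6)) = z + 6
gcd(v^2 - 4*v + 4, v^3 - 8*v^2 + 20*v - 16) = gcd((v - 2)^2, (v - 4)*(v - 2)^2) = v^2 - 4*v + 4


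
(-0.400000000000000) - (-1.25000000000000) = 0.850000000000000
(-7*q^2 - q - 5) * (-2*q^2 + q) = 14*q^4 - 5*q^3 + 9*q^2 - 5*q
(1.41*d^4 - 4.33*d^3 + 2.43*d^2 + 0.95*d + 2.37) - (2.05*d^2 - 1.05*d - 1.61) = 1.41*d^4 - 4.33*d^3 + 0.38*d^2 + 2.0*d + 3.98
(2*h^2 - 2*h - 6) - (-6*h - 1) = 2*h^2 + 4*h - 5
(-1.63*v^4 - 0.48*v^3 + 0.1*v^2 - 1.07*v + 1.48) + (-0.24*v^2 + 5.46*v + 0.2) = -1.63*v^4 - 0.48*v^3 - 0.14*v^2 + 4.39*v + 1.68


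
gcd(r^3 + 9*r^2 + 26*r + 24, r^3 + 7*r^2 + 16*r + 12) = r^2 + 5*r + 6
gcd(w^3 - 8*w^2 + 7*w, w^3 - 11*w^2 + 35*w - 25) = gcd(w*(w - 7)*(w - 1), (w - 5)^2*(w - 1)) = w - 1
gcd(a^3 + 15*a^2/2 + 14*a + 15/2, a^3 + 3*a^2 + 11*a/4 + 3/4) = a^2 + 5*a/2 + 3/2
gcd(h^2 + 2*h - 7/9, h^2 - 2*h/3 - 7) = h + 7/3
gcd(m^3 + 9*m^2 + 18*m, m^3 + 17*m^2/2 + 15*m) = m^2 + 6*m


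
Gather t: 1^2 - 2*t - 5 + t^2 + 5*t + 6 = t^2 + 3*t + 2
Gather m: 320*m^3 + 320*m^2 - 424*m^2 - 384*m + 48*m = 320*m^3 - 104*m^2 - 336*m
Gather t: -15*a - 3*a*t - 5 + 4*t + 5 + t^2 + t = -15*a + t^2 + t*(5 - 3*a)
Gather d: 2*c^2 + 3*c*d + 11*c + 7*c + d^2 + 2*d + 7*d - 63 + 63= 2*c^2 + 18*c + d^2 + d*(3*c + 9)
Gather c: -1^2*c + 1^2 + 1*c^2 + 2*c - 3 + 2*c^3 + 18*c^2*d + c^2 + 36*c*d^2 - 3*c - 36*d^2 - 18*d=2*c^3 + c^2*(18*d + 2) + c*(36*d^2 - 2) - 36*d^2 - 18*d - 2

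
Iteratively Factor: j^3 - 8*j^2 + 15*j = (j)*(j^2 - 8*j + 15) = j*(j - 3)*(j - 5)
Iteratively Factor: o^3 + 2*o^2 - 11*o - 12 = (o + 1)*(o^2 + o - 12) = (o - 3)*(o + 1)*(o + 4)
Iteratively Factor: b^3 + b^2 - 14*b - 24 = (b - 4)*(b^2 + 5*b + 6) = (b - 4)*(b + 3)*(b + 2)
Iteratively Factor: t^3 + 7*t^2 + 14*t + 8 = (t + 1)*(t^2 + 6*t + 8) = (t + 1)*(t + 2)*(t + 4)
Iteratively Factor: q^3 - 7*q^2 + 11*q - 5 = (q - 1)*(q^2 - 6*q + 5) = (q - 5)*(q - 1)*(q - 1)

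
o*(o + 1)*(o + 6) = o^3 + 7*o^2 + 6*o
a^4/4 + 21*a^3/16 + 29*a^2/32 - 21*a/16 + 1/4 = (a/4 + 1)*(a - 1/2)*(a - 1/4)*(a + 2)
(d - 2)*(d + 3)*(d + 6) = d^3 + 7*d^2 - 36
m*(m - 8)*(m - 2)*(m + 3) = m^4 - 7*m^3 - 14*m^2 + 48*m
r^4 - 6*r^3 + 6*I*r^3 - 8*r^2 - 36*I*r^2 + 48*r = r*(r - 6)*(r + 2*I)*(r + 4*I)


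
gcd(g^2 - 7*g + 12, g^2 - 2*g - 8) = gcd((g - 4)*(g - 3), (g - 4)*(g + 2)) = g - 4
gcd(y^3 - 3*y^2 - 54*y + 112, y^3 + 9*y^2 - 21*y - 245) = y + 7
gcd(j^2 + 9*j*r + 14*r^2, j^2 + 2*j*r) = j + 2*r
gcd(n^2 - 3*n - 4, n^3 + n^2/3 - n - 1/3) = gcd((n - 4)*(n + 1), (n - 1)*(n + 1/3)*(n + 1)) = n + 1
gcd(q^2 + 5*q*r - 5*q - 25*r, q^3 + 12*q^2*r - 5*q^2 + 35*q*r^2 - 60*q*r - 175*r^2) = q^2 + 5*q*r - 5*q - 25*r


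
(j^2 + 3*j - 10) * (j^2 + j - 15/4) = j^4 + 4*j^3 - 43*j^2/4 - 85*j/4 + 75/2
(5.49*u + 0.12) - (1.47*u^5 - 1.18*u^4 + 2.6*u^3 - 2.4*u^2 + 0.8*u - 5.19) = -1.47*u^5 + 1.18*u^4 - 2.6*u^3 + 2.4*u^2 + 4.69*u + 5.31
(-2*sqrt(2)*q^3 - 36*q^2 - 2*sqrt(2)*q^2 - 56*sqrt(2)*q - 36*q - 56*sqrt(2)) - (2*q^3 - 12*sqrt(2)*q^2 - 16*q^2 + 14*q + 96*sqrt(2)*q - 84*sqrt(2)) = -2*sqrt(2)*q^3 - 2*q^3 - 20*q^2 + 10*sqrt(2)*q^2 - 152*sqrt(2)*q - 50*q + 28*sqrt(2)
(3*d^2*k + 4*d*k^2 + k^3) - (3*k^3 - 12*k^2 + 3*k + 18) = 3*d^2*k + 4*d*k^2 - 2*k^3 + 12*k^2 - 3*k - 18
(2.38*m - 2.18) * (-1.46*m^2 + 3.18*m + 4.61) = -3.4748*m^3 + 10.7512*m^2 + 4.0394*m - 10.0498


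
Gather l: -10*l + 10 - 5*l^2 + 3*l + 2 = -5*l^2 - 7*l + 12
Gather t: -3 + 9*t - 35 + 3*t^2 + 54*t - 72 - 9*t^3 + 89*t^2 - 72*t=-9*t^3 + 92*t^2 - 9*t - 110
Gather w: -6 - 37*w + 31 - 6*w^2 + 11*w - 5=-6*w^2 - 26*w + 20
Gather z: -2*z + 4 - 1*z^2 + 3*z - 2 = -z^2 + z + 2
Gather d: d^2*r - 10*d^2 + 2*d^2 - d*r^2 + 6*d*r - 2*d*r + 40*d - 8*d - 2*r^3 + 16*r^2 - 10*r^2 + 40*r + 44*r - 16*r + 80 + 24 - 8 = d^2*(r - 8) + d*(-r^2 + 4*r + 32) - 2*r^3 + 6*r^2 + 68*r + 96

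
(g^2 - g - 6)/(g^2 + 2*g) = (g - 3)/g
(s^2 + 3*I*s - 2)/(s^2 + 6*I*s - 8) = (s + I)/(s + 4*I)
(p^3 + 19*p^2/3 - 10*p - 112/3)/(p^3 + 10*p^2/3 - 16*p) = (p^2 + 9*p + 14)/(p*(p + 6))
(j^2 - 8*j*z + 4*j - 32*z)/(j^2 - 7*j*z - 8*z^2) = (j + 4)/(j + z)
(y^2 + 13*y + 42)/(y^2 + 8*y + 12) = (y + 7)/(y + 2)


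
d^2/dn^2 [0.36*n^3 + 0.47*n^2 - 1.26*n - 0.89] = 2.16*n + 0.94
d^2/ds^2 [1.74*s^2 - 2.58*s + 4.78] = 3.48000000000000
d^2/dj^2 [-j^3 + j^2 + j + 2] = 2 - 6*j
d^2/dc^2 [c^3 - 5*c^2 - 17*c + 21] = 6*c - 10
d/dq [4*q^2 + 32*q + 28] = 8*q + 32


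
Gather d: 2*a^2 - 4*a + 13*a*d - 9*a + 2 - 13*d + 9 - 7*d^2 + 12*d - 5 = 2*a^2 - 13*a - 7*d^2 + d*(13*a - 1) + 6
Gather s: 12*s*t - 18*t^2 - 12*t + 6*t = 12*s*t - 18*t^2 - 6*t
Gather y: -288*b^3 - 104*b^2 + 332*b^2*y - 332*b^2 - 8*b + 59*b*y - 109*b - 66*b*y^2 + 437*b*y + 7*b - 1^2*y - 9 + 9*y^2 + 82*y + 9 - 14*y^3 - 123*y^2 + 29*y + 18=-288*b^3 - 436*b^2 - 110*b - 14*y^3 + y^2*(-66*b - 114) + y*(332*b^2 + 496*b + 110) + 18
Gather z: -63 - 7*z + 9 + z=-6*z - 54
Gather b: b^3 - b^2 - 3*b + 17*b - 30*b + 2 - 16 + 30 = b^3 - b^2 - 16*b + 16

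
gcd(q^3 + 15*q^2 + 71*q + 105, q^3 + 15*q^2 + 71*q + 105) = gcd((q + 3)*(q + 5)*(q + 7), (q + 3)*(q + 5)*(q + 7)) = q^3 + 15*q^2 + 71*q + 105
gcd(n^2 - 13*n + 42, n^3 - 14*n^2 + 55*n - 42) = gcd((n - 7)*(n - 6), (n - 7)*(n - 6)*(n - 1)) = n^2 - 13*n + 42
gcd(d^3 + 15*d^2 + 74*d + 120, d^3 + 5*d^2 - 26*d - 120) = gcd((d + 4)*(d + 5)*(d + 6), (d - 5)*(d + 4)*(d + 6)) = d^2 + 10*d + 24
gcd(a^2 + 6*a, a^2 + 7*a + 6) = a + 6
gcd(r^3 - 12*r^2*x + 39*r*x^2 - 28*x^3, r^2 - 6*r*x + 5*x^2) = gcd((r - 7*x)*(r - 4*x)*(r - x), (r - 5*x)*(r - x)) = -r + x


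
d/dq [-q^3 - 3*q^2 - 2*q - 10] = -3*q^2 - 6*q - 2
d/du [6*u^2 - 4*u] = 12*u - 4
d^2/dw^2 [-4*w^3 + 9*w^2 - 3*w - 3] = 18 - 24*w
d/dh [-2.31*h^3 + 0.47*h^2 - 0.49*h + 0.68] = -6.93*h^2 + 0.94*h - 0.49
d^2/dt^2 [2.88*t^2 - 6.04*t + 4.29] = 5.76000000000000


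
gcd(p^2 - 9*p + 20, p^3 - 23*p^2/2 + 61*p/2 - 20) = 1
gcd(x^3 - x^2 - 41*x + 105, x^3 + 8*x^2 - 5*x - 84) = x^2 + 4*x - 21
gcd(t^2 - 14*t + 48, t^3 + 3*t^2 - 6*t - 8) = 1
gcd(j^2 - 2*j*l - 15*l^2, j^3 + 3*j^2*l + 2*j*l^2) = 1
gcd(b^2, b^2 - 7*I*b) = b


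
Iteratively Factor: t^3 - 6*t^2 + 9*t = (t - 3)*(t^2 - 3*t) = (t - 3)^2*(t)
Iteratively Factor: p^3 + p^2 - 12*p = (p + 4)*(p^2 - 3*p) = (p - 3)*(p + 4)*(p)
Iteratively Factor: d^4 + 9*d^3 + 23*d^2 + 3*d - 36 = (d + 3)*(d^3 + 6*d^2 + 5*d - 12) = (d - 1)*(d + 3)*(d^2 + 7*d + 12) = (d - 1)*(d + 3)^2*(d + 4)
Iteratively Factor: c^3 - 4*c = (c + 2)*(c^2 - 2*c) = (c - 2)*(c + 2)*(c)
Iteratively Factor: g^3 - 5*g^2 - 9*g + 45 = (g - 5)*(g^2 - 9) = (g - 5)*(g + 3)*(g - 3)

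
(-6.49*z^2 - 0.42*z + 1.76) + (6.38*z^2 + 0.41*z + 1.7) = -0.11*z^2 - 0.01*z + 3.46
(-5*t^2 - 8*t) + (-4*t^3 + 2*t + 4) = -4*t^3 - 5*t^2 - 6*t + 4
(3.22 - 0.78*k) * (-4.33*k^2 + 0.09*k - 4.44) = 3.3774*k^3 - 14.0128*k^2 + 3.753*k - 14.2968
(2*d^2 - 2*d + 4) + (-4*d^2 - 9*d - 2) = -2*d^2 - 11*d + 2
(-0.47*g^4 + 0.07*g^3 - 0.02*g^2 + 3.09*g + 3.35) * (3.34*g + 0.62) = -1.5698*g^5 - 0.0576*g^4 - 0.0234*g^3 + 10.3082*g^2 + 13.1048*g + 2.077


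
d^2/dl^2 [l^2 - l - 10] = 2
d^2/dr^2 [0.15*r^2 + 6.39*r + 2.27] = 0.300000000000000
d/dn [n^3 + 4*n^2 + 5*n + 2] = 3*n^2 + 8*n + 5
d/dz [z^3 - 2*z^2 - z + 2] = 3*z^2 - 4*z - 1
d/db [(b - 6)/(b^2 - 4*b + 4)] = (10 - b)/(b^3 - 6*b^2 + 12*b - 8)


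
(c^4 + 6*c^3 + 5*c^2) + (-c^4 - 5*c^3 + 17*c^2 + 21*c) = c^3 + 22*c^2 + 21*c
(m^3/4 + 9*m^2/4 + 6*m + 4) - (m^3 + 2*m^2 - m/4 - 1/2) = -3*m^3/4 + m^2/4 + 25*m/4 + 9/2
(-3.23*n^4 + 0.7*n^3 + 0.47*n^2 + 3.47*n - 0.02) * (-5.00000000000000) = 16.15*n^4 - 3.5*n^3 - 2.35*n^2 - 17.35*n + 0.1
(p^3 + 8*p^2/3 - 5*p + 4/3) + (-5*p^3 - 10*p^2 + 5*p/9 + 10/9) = -4*p^3 - 22*p^2/3 - 40*p/9 + 22/9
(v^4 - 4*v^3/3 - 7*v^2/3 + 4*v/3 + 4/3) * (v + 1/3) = v^5 - v^4 - 25*v^3/9 + 5*v^2/9 + 16*v/9 + 4/9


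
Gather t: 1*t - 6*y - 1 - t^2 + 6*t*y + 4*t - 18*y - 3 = -t^2 + t*(6*y + 5) - 24*y - 4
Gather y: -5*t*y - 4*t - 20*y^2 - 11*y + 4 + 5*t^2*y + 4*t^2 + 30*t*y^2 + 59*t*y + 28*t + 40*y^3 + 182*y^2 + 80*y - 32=4*t^2 + 24*t + 40*y^3 + y^2*(30*t + 162) + y*(5*t^2 + 54*t + 69) - 28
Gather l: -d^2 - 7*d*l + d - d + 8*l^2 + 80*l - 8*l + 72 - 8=-d^2 + 8*l^2 + l*(72 - 7*d) + 64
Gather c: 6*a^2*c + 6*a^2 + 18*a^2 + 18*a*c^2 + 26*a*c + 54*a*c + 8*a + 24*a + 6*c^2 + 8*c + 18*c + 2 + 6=24*a^2 + 32*a + c^2*(18*a + 6) + c*(6*a^2 + 80*a + 26) + 8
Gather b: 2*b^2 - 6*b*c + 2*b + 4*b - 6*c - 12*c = 2*b^2 + b*(6 - 6*c) - 18*c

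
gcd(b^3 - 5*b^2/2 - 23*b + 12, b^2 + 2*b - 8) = b + 4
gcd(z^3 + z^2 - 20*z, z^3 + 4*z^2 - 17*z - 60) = z^2 + z - 20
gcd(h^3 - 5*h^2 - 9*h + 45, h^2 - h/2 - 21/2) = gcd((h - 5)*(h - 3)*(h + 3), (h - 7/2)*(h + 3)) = h + 3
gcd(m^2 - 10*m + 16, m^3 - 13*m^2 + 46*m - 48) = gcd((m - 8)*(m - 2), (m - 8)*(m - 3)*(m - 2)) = m^2 - 10*m + 16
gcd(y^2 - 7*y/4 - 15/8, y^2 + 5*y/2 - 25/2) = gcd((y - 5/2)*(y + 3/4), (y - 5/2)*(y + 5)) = y - 5/2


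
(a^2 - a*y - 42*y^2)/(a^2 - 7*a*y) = (a + 6*y)/a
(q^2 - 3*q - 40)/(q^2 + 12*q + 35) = (q - 8)/(q + 7)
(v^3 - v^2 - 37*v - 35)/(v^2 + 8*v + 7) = (v^2 - 2*v - 35)/(v + 7)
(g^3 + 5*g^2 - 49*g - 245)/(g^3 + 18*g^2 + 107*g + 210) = (g - 7)/(g + 6)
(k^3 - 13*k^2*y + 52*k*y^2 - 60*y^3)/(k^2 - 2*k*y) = k - 11*y + 30*y^2/k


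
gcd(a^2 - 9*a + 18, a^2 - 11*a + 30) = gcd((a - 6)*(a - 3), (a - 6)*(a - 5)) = a - 6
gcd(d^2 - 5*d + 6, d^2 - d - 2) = d - 2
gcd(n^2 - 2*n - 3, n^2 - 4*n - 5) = n + 1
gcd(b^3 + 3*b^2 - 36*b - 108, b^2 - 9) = b + 3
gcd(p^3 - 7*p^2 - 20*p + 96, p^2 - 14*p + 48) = p - 8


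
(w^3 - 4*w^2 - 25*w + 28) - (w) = w^3 - 4*w^2 - 26*w + 28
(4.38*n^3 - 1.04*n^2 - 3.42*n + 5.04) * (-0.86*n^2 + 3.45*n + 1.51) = -3.7668*n^5 + 16.0054*n^4 + 5.967*n^3 - 17.7038*n^2 + 12.2238*n + 7.6104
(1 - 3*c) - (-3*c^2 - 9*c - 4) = 3*c^2 + 6*c + 5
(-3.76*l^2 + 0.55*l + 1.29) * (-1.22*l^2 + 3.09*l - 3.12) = 4.5872*l^4 - 12.2894*l^3 + 11.8569*l^2 + 2.2701*l - 4.0248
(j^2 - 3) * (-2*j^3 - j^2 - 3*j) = -2*j^5 - j^4 + 3*j^3 + 3*j^2 + 9*j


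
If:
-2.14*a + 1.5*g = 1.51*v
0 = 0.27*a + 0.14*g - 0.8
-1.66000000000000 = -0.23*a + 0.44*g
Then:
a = 3.87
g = -1.75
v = -7.22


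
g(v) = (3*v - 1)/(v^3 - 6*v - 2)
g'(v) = (6 - 3*v^2)*(3*v - 1)/(v^3 - 6*v - 2)^2 + 3/(v^3 - 6*v - 2)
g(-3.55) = 0.46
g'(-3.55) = 0.45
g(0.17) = 0.16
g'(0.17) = -1.31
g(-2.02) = -3.76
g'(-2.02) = 14.10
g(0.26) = 0.06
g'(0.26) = -0.95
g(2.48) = -3.96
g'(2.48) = -32.14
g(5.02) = 0.15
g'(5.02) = -0.08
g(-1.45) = -1.47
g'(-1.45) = 0.95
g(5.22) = 0.13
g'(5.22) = -0.07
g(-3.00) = 0.91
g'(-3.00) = 1.46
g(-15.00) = 0.01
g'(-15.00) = 0.00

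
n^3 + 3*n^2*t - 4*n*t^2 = n*(n - t)*(n + 4*t)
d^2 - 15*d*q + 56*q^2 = (d - 8*q)*(d - 7*q)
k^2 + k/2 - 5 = (k - 2)*(k + 5/2)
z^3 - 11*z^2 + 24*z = z*(z - 8)*(z - 3)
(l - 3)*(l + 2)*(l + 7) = l^3 + 6*l^2 - 13*l - 42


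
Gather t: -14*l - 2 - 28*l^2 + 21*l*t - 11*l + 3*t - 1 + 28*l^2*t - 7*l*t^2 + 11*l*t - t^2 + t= -28*l^2 - 25*l + t^2*(-7*l - 1) + t*(28*l^2 + 32*l + 4) - 3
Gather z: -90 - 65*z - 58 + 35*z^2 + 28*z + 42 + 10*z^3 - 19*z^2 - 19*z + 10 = 10*z^3 + 16*z^2 - 56*z - 96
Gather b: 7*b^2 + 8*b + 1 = 7*b^2 + 8*b + 1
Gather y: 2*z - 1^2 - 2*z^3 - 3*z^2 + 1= -2*z^3 - 3*z^2 + 2*z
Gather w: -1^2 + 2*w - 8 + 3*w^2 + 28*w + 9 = 3*w^2 + 30*w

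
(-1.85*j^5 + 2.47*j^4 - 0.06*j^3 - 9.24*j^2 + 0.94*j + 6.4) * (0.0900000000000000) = -0.1665*j^5 + 0.2223*j^4 - 0.0054*j^3 - 0.8316*j^2 + 0.0846*j + 0.576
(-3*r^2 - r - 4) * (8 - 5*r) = 15*r^3 - 19*r^2 + 12*r - 32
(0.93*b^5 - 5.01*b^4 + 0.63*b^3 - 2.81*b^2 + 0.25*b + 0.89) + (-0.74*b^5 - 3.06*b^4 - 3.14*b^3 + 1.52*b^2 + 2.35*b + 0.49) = 0.19*b^5 - 8.07*b^4 - 2.51*b^3 - 1.29*b^2 + 2.6*b + 1.38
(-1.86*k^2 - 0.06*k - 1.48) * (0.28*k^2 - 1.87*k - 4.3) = -0.5208*k^4 + 3.4614*k^3 + 7.6958*k^2 + 3.0256*k + 6.364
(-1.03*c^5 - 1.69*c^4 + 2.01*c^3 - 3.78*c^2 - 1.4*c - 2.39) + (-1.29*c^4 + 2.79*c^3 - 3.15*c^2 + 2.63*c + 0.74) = -1.03*c^5 - 2.98*c^4 + 4.8*c^3 - 6.93*c^2 + 1.23*c - 1.65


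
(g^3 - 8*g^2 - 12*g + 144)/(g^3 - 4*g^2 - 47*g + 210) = (g^2 - 2*g - 24)/(g^2 + 2*g - 35)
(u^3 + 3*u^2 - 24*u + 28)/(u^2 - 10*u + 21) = (u^3 + 3*u^2 - 24*u + 28)/(u^2 - 10*u + 21)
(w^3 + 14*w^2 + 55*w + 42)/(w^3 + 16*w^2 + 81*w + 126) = (w + 1)/(w + 3)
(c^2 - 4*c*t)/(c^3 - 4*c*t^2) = (c - 4*t)/(c^2 - 4*t^2)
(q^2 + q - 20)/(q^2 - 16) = (q + 5)/(q + 4)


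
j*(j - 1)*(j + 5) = j^3 + 4*j^2 - 5*j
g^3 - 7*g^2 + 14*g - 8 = (g - 4)*(g - 2)*(g - 1)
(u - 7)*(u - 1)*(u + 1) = u^3 - 7*u^2 - u + 7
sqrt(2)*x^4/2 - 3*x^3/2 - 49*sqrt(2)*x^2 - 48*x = x*(x - 8*sqrt(2))*(x + 6*sqrt(2))*(sqrt(2)*x/2 + 1/2)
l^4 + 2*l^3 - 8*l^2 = l^2*(l - 2)*(l + 4)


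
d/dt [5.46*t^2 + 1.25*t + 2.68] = 10.92*t + 1.25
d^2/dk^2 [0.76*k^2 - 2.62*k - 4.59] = 1.52000000000000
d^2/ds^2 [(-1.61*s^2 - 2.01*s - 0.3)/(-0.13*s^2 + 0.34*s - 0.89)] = (5.55111512312578e-17*s^4 + 0.210262*s^3 - 1.087242*s^2 - 1.474902*s + 3.766954)/(0.002197*s^6 - 0.017238*s^5 + 0.090207*s^4 - 0.275332*s^3 + 0.617571*s^2 - 0.807942*s + 0.704969)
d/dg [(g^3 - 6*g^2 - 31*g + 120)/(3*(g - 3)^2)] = (g^2 - 6*g + 49)/(3*(g^2 - 6*g + 9))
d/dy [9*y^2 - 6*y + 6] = 18*y - 6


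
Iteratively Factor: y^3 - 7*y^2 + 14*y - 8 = (y - 1)*(y^2 - 6*y + 8) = (y - 2)*(y - 1)*(y - 4)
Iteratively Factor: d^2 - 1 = (d + 1)*(d - 1)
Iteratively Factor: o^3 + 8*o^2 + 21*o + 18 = (o + 3)*(o^2 + 5*o + 6) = (o + 3)^2*(o + 2)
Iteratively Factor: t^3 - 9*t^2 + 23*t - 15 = (t - 5)*(t^2 - 4*t + 3) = (t - 5)*(t - 1)*(t - 3)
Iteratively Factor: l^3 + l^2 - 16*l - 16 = (l - 4)*(l^2 + 5*l + 4) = (l - 4)*(l + 1)*(l + 4)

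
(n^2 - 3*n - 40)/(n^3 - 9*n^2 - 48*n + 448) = (n + 5)/(n^2 - n - 56)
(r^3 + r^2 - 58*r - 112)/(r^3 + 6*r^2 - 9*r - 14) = (r^2 - 6*r - 16)/(r^2 - r - 2)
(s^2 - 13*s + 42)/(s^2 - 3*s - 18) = (s - 7)/(s + 3)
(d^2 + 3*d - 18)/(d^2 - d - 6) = (d + 6)/(d + 2)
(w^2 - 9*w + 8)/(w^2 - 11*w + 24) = (w - 1)/(w - 3)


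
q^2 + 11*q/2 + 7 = (q + 2)*(q + 7/2)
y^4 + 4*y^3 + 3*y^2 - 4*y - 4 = (y - 1)*(y + 1)*(y + 2)^2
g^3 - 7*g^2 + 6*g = g*(g - 6)*(g - 1)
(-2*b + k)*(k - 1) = -2*b*k + 2*b + k^2 - k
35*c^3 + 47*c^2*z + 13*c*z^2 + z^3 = (c + z)*(5*c + z)*(7*c + z)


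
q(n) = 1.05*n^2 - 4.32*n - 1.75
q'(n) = 2.1*n - 4.32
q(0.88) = -4.74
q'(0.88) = -2.47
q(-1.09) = 4.21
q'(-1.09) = -6.61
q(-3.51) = 26.35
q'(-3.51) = -11.69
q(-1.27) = 5.43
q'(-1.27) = -6.99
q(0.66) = -4.14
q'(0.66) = -2.93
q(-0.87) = 2.80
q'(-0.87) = -6.15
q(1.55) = -5.92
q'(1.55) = -1.06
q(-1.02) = 3.75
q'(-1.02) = -6.46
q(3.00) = -5.26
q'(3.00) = 1.98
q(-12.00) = 201.29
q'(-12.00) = -29.52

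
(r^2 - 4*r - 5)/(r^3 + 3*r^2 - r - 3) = (r - 5)/(r^2 + 2*r - 3)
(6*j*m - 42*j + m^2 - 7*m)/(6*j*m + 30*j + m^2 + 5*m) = (m - 7)/(m + 5)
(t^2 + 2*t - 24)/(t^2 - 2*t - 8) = (t + 6)/(t + 2)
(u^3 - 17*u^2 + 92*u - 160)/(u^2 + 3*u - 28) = (u^2 - 13*u + 40)/(u + 7)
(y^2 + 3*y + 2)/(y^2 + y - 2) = (y + 1)/(y - 1)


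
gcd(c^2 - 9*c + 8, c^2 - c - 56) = c - 8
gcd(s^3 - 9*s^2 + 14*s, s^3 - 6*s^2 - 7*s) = s^2 - 7*s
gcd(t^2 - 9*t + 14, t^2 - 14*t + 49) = t - 7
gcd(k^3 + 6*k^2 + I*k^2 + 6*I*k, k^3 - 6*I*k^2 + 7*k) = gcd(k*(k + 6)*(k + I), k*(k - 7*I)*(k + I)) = k^2 + I*k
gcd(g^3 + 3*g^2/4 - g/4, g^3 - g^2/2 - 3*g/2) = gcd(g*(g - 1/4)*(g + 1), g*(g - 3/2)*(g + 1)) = g^2 + g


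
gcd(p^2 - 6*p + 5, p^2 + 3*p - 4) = p - 1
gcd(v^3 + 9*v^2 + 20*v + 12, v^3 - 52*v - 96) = v^2 + 8*v + 12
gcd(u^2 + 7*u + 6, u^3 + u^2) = u + 1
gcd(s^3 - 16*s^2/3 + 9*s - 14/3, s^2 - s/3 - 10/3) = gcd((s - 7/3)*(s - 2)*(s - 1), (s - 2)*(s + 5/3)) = s - 2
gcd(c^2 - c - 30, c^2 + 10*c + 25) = c + 5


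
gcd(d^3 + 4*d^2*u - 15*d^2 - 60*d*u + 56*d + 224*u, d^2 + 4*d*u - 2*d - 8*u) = d + 4*u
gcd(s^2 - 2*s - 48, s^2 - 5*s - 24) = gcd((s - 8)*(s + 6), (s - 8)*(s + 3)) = s - 8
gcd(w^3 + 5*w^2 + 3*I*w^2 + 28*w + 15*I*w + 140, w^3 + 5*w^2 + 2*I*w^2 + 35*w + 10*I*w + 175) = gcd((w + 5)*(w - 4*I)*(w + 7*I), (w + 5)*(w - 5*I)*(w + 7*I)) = w^2 + w*(5 + 7*I) + 35*I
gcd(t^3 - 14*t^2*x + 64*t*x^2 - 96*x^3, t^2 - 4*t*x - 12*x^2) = -t + 6*x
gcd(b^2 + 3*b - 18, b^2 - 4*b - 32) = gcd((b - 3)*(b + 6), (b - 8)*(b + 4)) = 1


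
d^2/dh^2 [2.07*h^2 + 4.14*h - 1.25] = 4.14000000000000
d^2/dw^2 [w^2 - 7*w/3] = 2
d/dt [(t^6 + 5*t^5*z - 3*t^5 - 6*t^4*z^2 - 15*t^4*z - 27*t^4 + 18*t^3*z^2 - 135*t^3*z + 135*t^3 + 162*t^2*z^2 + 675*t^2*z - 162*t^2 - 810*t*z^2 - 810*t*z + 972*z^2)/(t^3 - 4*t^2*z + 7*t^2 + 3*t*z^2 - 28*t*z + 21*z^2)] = (3*t^6 + 22*t^5 - 54*t^4*z^2 + 30*t^4*z - 90*t^4 - 396*t^3*z^2 + 162*t^3*z - 378*t^3 + 1620*t^2*z^2 - 648*t^2*z + 1107*t^2 + 6804*t*z^2 - 3726*t*z - 19926*z^2 + 10206*z)/(t^4 - 6*t^3*z + 14*t^3 + 9*t^2*z^2 - 84*t^2*z + 49*t^2 + 126*t*z^2 - 294*t*z + 441*z^2)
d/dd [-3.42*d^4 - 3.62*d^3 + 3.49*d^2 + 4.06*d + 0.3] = -13.68*d^3 - 10.86*d^2 + 6.98*d + 4.06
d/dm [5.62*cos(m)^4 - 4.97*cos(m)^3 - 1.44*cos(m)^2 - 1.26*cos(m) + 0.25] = (-22.48*cos(m)^3 + 14.91*cos(m)^2 + 2.88*cos(m) + 1.26)*sin(m)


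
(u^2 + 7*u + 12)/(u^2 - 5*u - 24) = (u + 4)/(u - 8)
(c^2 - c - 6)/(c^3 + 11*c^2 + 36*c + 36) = (c - 3)/(c^2 + 9*c + 18)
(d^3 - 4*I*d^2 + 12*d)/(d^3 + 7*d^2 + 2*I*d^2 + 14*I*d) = (d - 6*I)/(d + 7)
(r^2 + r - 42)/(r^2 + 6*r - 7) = (r - 6)/(r - 1)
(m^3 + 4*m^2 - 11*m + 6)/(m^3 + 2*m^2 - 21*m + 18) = (m - 1)/(m - 3)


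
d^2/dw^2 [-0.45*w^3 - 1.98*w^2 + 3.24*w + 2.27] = -2.7*w - 3.96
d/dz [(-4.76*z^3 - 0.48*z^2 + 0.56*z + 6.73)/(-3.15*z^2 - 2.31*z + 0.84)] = (14.994*z^4 + 21.9912*z^3 - 9.1224*z^2 + 41.5926*z + 16.0167)/(9.9225*z^4 + 14.553*z^3 + 0.0441000000000003*z^2 - 3.8808*z + 0.7056)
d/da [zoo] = 0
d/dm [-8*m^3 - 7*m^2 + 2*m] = -24*m^2 - 14*m + 2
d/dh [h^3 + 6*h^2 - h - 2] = 3*h^2 + 12*h - 1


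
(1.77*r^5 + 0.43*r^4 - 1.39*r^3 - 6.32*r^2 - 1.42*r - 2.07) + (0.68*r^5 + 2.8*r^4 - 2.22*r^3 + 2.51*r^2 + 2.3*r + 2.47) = 2.45*r^5 + 3.23*r^4 - 3.61*r^3 - 3.81*r^2 + 0.88*r + 0.4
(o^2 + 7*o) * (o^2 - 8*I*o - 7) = o^4 + 7*o^3 - 8*I*o^3 - 7*o^2 - 56*I*o^2 - 49*o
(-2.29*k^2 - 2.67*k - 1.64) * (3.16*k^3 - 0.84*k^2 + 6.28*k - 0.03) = -7.2364*k^5 - 6.5136*k^4 - 17.3208*k^3 - 15.3213*k^2 - 10.2191*k + 0.0492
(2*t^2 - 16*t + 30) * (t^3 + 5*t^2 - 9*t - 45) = 2*t^5 - 6*t^4 - 68*t^3 + 204*t^2 + 450*t - 1350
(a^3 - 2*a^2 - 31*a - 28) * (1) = a^3 - 2*a^2 - 31*a - 28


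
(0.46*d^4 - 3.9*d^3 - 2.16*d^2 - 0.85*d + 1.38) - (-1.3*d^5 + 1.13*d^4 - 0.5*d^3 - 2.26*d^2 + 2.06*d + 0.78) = 1.3*d^5 - 0.67*d^4 - 3.4*d^3 + 0.0999999999999996*d^2 - 2.91*d + 0.6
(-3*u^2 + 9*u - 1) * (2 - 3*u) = 9*u^3 - 33*u^2 + 21*u - 2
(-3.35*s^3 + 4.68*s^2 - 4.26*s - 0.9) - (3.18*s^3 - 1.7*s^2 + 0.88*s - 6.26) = -6.53*s^3 + 6.38*s^2 - 5.14*s + 5.36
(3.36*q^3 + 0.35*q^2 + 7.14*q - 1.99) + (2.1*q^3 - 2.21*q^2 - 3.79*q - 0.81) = 5.46*q^3 - 1.86*q^2 + 3.35*q - 2.8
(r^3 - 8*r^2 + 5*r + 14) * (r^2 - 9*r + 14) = r^5 - 17*r^4 + 91*r^3 - 143*r^2 - 56*r + 196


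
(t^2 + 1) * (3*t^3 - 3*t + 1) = 3*t^5 + t^2 - 3*t + 1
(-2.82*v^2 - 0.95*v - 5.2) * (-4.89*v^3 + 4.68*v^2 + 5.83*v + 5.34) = 13.7898*v^5 - 8.5521*v^4 + 4.5414*v^3 - 44.9333*v^2 - 35.389*v - 27.768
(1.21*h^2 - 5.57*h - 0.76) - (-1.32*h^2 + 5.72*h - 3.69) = 2.53*h^2 - 11.29*h + 2.93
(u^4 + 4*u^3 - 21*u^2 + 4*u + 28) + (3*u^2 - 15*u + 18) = u^4 + 4*u^3 - 18*u^2 - 11*u + 46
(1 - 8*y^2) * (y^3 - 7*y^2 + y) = -8*y^5 + 56*y^4 - 7*y^3 - 7*y^2 + y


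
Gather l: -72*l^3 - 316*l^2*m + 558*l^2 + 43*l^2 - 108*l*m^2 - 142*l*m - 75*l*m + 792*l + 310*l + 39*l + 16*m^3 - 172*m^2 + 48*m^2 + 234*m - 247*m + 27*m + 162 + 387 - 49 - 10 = -72*l^3 + l^2*(601 - 316*m) + l*(-108*m^2 - 217*m + 1141) + 16*m^3 - 124*m^2 + 14*m + 490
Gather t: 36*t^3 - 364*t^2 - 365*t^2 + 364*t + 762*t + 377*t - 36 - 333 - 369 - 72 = 36*t^3 - 729*t^2 + 1503*t - 810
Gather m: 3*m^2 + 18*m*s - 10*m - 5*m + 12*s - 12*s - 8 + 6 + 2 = 3*m^2 + m*(18*s - 15)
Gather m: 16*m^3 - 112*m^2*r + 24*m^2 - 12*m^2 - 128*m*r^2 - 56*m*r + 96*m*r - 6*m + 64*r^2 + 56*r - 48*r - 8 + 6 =16*m^3 + m^2*(12 - 112*r) + m*(-128*r^2 + 40*r - 6) + 64*r^2 + 8*r - 2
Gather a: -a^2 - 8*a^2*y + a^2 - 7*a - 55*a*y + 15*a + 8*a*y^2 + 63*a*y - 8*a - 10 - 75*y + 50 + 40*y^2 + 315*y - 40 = -8*a^2*y + a*(8*y^2 + 8*y) + 40*y^2 + 240*y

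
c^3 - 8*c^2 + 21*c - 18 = (c - 3)^2*(c - 2)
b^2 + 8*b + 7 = (b + 1)*(b + 7)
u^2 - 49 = (u - 7)*(u + 7)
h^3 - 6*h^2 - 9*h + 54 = (h - 6)*(h - 3)*(h + 3)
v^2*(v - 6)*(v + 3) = v^4 - 3*v^3 - 18*v^2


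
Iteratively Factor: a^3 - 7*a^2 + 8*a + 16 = (a - 4)*(a^2 - 3*a - 4) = (a - 4)*(a + 1)*(a - 4)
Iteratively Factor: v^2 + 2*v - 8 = (v - 2)*(v + 4)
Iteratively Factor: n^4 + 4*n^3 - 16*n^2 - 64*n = (n + 4)*(n^3 - 16*n) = n*(n + 4)*(n^2 - 16) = n*(n + 4)^2*(n - 4)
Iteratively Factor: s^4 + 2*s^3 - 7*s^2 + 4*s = (s - 1)*(s^3 + 3*s^2 - 4*s) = (s - 1)*(s + 4)*(s^2 - s) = (s - 1)^2*(s + 4)*(s)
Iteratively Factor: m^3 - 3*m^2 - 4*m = (m + 1)*(m^2 - 4*m) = m*(m + 1)*(m - 4)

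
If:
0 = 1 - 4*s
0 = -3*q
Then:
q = 0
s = 1/4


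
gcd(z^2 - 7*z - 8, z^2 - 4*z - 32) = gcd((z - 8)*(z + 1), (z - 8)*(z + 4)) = z - 8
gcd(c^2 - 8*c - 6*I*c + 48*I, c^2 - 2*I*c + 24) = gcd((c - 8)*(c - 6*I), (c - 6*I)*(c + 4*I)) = c - 6*I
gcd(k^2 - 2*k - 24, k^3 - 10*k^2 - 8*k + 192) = k^2 - 2*k - 24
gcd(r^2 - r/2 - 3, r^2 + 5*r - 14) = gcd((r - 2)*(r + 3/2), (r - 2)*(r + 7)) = r - 2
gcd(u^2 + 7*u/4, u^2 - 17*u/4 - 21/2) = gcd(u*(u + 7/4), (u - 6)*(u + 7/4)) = u + 7/4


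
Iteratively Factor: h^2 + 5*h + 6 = (h + 2)*(h + 3)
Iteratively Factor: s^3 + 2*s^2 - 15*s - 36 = (s - 4)*(s^2 + 6*s + 9) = (s - 4)*(s + 3)*(s + 3)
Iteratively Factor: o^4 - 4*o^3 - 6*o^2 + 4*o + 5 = (o + 1)*(o^3 - 5*o^2 - o + 5) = (o - 1)*(o + 1)*(o^2 - 4*o - 5) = (o - 1)*(o + 1)^2*(o - 5)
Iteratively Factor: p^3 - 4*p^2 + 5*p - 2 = (p - 1)*(p^2 - 3*p + 2) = (p - 2)*(p - 1)*(p - 1)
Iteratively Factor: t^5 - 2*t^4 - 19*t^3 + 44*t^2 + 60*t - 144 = (t + 2)*(t^4 - 4*t^3 - 11*t^2 + 66*t - 72) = (t - 3)*(t + 2)*(t^3 - t^2 - 14*t + 24) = (t - 3)*(t - 2)*(t + 2)*(t^2 + t - 12) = (t - 3)*(t - 2)*(t + 2)*(t + 4)*(t - 3)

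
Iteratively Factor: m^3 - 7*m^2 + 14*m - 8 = (m - 4)*(m^2 - 3*m + 2) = (m - 4)*(m - 2)*(m - 1)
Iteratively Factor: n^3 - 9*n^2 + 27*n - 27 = (n - 3)*(n^2 - 6*n + 9) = (n - 3)^2*(n - 3)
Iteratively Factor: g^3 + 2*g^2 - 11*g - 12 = (g + 1)*(g^2 + g - 12) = (g - 3)*(g + 1)*(g + 4)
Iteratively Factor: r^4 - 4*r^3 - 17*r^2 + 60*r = (r)*(r^3 - 4*r^2 - 17*r + 60) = r*(r + 4)*(r^2 - 8*r + 15) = r*(r - 5)*(r + 4)*(r - 3)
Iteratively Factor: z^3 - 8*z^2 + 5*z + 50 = (z - 5)*(z^2 - 3*z - 10) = (z - 5)^2*(z + 2)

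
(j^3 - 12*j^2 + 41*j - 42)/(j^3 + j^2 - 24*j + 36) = (j - 7)/(j + 6)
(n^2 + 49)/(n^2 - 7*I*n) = (n + 7*I)/n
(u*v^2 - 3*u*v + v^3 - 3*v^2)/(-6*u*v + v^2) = (-u*v + 3*u - v^2 + 3*v)/(6*u - v)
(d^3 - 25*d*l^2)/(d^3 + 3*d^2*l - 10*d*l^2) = (d - 5*l)/(d - 2*l)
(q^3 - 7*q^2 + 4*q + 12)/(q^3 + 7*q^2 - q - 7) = (q^2 - 8*q + 12)/(q^2 + 6*q - 7)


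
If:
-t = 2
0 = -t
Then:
No Solution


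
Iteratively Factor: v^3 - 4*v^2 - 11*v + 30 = (v + 3)*(v^2 - 7*v + 10) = (v - 2)*(v + 3)*(v - 5)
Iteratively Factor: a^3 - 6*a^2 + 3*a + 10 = (a - 5)*(a^2 - a - 2) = (a - 5)*(a - 2)*(a + 1)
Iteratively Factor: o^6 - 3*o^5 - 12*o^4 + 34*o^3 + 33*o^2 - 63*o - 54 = (o + 3)*(o^5 - 6*o^4 + 6*o^3 + 16*o^2 - 15*o - 18) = (o - 3)*(o + 3)*(o^4 - 3*o^3 - 3*o^2 + 7*o + 6) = (o - 3)*(o + 1)*(o + 3)*(o^3 - 4*o^2 + o + 6) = (o - 3)*(o + 1)^2*(o + 3)*(o^2 - 5*o + 6) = (o - 3)*(o - 2)*(o + 1)^2*(o + 3)*(o - 3)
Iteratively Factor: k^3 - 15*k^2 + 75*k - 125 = (k - 5)*(k^2 - 10*k + 25) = (k - 5)^2*(k - 5)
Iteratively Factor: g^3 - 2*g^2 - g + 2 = (g - 2)*(g^2 - 1) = (g - 2)*(g + 1)*(g - 1)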